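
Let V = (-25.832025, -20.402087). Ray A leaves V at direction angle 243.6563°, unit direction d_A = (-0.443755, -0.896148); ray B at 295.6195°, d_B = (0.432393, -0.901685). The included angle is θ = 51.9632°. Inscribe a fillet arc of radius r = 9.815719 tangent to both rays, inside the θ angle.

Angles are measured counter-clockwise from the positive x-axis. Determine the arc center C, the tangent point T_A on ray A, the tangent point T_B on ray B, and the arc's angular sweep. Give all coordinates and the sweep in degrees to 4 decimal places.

bisector direction at 269.6379° = (-0.006320,-0.999980)
center distance |VC| = r/sin(θ/2) = 9.815719/sin(25.9816°) = 22.406098
C = V + |VC|·bis = (-25.9736,-42.8077)
T_A = V + ((C−V)·d_A)·d_A = V + 20.1416·d_A = (-34.7700,-38.4520)
T_B = V + ((C−V)·d_B)·d_B = V + 20.1416·d_B = (-17.1229,-38.5635)
sweep = 180° − θ = 128.0368°

center=(-25.9736,-42.8077) T_A=(-34.7700,-38.4520) T_B=(-17.1229,-38.5635) sweep=128.0368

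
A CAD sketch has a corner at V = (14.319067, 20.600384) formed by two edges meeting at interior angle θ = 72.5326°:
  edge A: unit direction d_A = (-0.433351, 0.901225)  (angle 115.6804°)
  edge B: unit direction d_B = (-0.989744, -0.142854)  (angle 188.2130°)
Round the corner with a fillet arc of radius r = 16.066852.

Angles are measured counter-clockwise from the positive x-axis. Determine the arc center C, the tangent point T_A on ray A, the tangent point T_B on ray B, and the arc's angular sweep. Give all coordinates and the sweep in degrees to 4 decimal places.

center=(-9.6509,33.3741) T_A=(4.8290,40.3366) T_B=(-7.3557,17.4720) sweep=107.4674

bisector direction at 151.9467° = (-0.882510,0.470293)
center distance |VC| = r/sin(θ/2) = 16.066852/sin(36.2663°) = 27.161101
C = V + |VC|·bis = (-9.6509,33.3741)
T_A = V + ((C−V)·d_A)·d_A = V + 21.8994·d_A = (4.8290,40.3366)
T_B = V + ((C−V)·d_B)·d_B = V + 21.8994·d_B = (-7.3557,17.4720)
sweep = 180° − θ = 107.4674°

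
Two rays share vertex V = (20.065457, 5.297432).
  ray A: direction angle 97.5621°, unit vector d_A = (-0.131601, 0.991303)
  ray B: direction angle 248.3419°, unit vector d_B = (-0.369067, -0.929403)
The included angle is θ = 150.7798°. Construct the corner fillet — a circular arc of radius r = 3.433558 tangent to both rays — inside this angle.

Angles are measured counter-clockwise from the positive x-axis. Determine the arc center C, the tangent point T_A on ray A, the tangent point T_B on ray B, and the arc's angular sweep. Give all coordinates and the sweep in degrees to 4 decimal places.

center=(16.5440,5.7328) T_A=(19.9477,6.1847) T_B=(19.7351,4.4656) sweep=29.2202

bisector direction at 172.9520° = (-0.992444,0.122701)
center distance |VC| = r/sin(θ/2) = 3.433558/sin(75.3899°) = 3.548293
C = V + |VC|·bis = (16.5440,5.7328)
T_A = V + ((C−V)·d_A)·d_A = V + 0.8950·d_A = (19.9477,6.1847)
T_B = V + ((C−V)·d_B)·d_B = V + 0.8950·d_B = (19.7351,4.4656)
sweep = 180° − θ = 29.2202°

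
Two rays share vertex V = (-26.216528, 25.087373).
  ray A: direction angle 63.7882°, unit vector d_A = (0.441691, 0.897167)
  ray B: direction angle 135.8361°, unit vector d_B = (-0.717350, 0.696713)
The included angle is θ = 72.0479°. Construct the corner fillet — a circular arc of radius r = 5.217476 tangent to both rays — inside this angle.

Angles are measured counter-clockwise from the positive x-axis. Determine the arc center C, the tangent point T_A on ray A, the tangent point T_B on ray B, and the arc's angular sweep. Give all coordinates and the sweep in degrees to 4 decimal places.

center=(-27.7284,33.8290) T_A=(-23.0474,31.5245) T_B=(-31.3635,30.0862) sweep=107.9521

bisector direction at 99.8122° = (-0.170418,0.985372)
center distance |VC| = r/sin(θ/2) = 5.217476/sin(36.0239°) = 8.871397
C = V + |VC|·bis = (-27.7284,33.8290)
T_A = V + ((C−V)·d_A)·d_A = V + 7.1749·d_A = (-23.0474,31.5245)
T_B = V + ((C−V)·d_B)·d_B = V + 7.1749·d_B = (-31.3635,30.0862)
sweep = 180° − θ = 107.9521°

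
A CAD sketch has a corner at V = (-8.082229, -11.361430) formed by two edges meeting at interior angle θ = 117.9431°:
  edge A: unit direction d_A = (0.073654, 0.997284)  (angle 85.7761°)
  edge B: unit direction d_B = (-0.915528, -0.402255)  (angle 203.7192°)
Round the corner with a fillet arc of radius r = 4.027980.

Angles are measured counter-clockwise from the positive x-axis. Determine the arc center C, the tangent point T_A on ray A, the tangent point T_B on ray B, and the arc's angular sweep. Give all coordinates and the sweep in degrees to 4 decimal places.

bisector direction at 144.7477° = (-0.816618,0.577179)
center distance |VC| = r/sin(θ/2) = 4.027980/sin(58.9716°) = 4.700579
C = V + |VC|·bis = (-11.9208,-8.6484)
T_A = V + ((C−V)·d_A)·d_A = V + 2.4230·d_A = (-7.9038,-8.9450)
T_B = V + ((C−V)·d_B)·d_B = V + 2.4230·d_B = (-10.3005,-12.3361)
sweep = 180° − θ = 62.0569°

center=(-11.9208,-8.6484) T_A=(-7.9038,-8.9450) T_B=(-10.3005,-12.3361) sweep=62.0569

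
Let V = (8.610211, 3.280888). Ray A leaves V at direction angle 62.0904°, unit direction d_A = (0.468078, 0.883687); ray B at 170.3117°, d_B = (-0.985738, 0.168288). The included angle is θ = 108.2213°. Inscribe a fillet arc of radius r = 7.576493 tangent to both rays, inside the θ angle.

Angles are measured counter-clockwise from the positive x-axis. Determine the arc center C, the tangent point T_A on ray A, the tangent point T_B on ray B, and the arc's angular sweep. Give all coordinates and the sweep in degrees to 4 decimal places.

center=(4.4811,11.6719) T_A=(11.1764,8.1255) T_B=(3.2061,4.2035) sweep=71.7787

bisector direction at 116.2011° = (-0.441522,0.897250)
center distance |VC| = r/sin(θ/2) = 7.576493/sin(54.1106°) = 9.351956
C = V + |VC|·bis = (4.4811,11.6719)
T_A = V + ((C−V)·d_A)·d_A = V + 5.4823·d_A = (11.1764,8.1255)
T_B = V + ((C−V)·d_B)·d_B = V + 5.4823·d_B = (3.2061,4.2035)
sweep = 180° − θ = 71.7787°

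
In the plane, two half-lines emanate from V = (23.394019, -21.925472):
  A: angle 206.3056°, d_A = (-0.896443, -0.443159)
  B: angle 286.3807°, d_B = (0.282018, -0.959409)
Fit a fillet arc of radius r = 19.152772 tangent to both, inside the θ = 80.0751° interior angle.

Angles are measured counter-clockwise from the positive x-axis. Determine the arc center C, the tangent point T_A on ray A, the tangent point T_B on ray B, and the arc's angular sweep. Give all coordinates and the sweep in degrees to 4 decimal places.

bisector direction at 246.3431° = (-0.401258,-0.915965)
center distance |VC| = r/sin(θ/2) = 19.152772/sin(40.0376°) = 29.773176
C = V + |VC|·bis = (11.4473,-49.1967)
T_A = V + ((C−V)·d_A)·d_A = V + 22.7950·d_A = (2.9596,-32.0273)
T_B = V + ((C−V)·d_B)·d_B = V + 22.7950·d_B = (29.8226,-43.7952)
sweep = 180° − θ = 99.9249°

center=(11.4473,-49.1967) T_A=(2.9596,-32.0273) T_B=(29.8226,-43.7952) sweep=99.9249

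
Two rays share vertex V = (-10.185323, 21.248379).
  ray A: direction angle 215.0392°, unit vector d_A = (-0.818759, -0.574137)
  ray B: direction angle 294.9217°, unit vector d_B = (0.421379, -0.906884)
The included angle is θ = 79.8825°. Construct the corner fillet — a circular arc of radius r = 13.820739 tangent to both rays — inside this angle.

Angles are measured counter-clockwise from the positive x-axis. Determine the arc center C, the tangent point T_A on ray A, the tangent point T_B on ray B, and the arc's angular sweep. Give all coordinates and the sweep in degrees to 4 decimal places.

bisector direction at 254.9805° = (-0.259149,-0.965837)
center distance |VC| = r/sin(θ/2) = 13.820739/sin(39.9412°) = 21.527571
C = V + |VC|·bis = (-15.7642,0.4562)
T_A = V + ((C−V)·d_A)·d_A = V + 16.5053·d_A = (-23.6992,11.7721)
T_B = V + ((C−V)·d_B)·d_B = V + 16.5053·d_B = (-3.2303,6.2800)
sweep = 180° − θ = 100.1175°

center=(-15.7642,0.4562) T_A=(-23.6992,11.7721) T_B=(-3.2303,6.2800) sweep=100.1175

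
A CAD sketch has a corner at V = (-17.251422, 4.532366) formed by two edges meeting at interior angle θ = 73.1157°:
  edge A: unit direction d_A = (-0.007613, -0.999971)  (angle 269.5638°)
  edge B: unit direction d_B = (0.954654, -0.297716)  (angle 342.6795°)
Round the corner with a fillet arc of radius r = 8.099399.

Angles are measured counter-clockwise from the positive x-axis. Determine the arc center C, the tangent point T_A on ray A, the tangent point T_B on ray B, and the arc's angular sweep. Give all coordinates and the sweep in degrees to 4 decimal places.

center=(-9.2354,-6.4516) T_A=(-17.3346,-6.3899) T_B=(-6.8241,1.2805) sweep=106.8843

bisector direction at 306.1217° = (0.589502,-0.807767)
center distance |VC| = r/sin(θ/2) = 8.099399/sin(36.5579°) = 13.597943
C = V + |VC|·bis = (-9.2354,-6.4516)
T_A = V + ((C−V)·d_A)·d_A = V + 10.9226·d_A = (-17.3346,-6.3899)
T_B = V + ((C−V)·d_B)·d_B = V + 10.9226·d_B = (-6.8241,1.2805)
sweep = 180° − θ = 106.8843°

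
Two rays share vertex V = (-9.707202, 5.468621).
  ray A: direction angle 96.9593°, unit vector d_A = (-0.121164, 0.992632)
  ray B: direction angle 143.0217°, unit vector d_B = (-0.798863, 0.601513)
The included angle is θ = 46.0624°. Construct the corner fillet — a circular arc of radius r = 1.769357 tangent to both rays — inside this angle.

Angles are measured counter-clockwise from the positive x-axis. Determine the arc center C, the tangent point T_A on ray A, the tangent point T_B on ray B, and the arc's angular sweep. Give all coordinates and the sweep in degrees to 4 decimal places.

center=(-11.9678,9.3856) T_A=(-10.2115,9.6000) T_B=(-13.0321,7.9721) sweep=133.9376

bisector direction at 119.9905° = (-0.499856,0.866108)
center distance |VC| = r/sin(θ/2) = 1.769357/sin(23.0312°) = 4.522523
C = V + |VC|·bis = (-11.9678,9.3856)
T_A = V + ((C−V)·d_A)·d_A = V + 4.1620·d_A = (-10.2115,9.6000)
T_B = V + ((C−V)·d_B)·d_B = V + 4.1620·d_B = (-13.0321,7.9721)
sweep = 180° − θ = 133.9376°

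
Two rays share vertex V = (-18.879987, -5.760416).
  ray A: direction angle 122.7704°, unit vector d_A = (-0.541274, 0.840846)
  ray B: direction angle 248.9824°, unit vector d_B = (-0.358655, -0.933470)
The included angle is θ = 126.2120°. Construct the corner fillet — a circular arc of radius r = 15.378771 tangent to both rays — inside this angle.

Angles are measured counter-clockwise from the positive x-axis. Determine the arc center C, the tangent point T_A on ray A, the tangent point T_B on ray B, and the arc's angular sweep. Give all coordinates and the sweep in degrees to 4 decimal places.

center=(-36.0331,-7.5259) T_A=(-23.1020,0.7982) T_B=(-21.6775,-13.0416) sweep=53.7880

bisector direction at 185.8764° = (-0.994745,-0.102383)
center distance |VC| = r/sin(θ/2) = 15.378771/sin(63.1060°) = 17.243773
C = V + |VC|·bis = (-36.0331,-7.5259)
T_A = V + ((C−V)·d_A)·d_A = V + 7.8001·d_A = (-23.1020,0.7982)
T_B = V + ((C−V)·d_B)·d_B = V + 7.8001·d_B = (-21.6775,-13.0416)
sweep = 180° − θ = 53.7880°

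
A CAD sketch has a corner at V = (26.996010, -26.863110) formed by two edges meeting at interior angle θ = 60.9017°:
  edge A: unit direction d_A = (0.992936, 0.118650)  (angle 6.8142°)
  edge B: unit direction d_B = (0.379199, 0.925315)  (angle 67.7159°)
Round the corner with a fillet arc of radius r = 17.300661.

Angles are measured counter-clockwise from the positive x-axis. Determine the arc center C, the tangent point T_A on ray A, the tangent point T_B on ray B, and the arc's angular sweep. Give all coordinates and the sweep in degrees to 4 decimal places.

center=(54.1638,-6.1930) T_A=(56.2165,-23.3714) T_B=(38.1552,0.3674) sweep=119.0983

bisector direction at 37.2650° = (0.795843,0.605503)
center distance |VC| = r/sin(θ/2) = 17.300661/sin(30.4508°) = 34.137122
C = V + |VC|·bis = (54.1638,-6.1930)
T_A = V + ((C−V)·d_A)·d_A = V + 29.4284·d_A = (56.2165,-23.3714)
T_B = V + ((C−V)·d_B)·d_B = V + 29.4284·d_B = (38.1552,0.3674)
sweep = 180° − θ = 119.0983°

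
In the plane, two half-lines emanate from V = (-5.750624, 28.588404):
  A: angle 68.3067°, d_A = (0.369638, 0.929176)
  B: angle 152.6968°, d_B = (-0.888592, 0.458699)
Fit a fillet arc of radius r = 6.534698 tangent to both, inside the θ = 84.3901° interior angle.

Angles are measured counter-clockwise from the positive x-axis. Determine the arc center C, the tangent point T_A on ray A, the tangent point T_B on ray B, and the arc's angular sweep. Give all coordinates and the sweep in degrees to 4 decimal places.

center=(-9.1581,37.7014) T_A=(-3.0863,35.2859) T_B=(-12.1556,31.8947) sweep=95.6099

bisector direction at 110.5018° = (-0.350236,0.936661)
center distance |VC| = r/sin(θ/2) = 6.534698/sin(42.1951°) = 9.729225
C = V + |VC|·bis = (-9.1581,37.7014)
T_A = V + ((C−V)·d_A)·d_A = V + 7.2080·d_A = (-3.0863,35.2859)
T_B = V + ((C−V)·d_B)·d_B = V + 7.2080·d_B = (-12.1556,31.8947)
sweep = 180° − θ = 95.6099°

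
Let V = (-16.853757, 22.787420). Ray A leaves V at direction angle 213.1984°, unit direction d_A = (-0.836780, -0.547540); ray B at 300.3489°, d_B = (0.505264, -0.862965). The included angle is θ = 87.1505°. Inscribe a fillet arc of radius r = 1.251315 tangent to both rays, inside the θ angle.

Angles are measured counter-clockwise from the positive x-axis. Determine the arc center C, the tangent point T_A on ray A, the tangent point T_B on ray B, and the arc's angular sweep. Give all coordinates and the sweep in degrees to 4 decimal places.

bisector direction at 256.7736° = (-0.228799,-0.973474)
center distance |VC| = r/sin(θ/2) = 1.251315/sin(43.5752°) = 1.815324
C = V + |VC|·bis = (-17.2691,21.0202)
T_A = V + ((C−V)·d_A)·d_A = V + 1.3151·d_A = (-17.9542,22.0673)
T_B = V + ((C−V)·d_B)·d_B = V + 1.3151·d_B = (-16.1893,21.6525)
sweep = 180° − θ = 92.8495°

center=(-17.2691,21.0202) T_A=(-17.9542,22.0673) T_B=(-16.1893,21.6525) sweep=92.8495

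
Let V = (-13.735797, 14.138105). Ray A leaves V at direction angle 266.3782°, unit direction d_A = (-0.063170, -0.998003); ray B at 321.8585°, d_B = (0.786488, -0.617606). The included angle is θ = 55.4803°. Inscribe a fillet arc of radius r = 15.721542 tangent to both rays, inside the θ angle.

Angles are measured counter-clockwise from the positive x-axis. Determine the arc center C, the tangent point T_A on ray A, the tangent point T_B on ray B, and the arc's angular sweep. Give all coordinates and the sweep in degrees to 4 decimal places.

center=(0.0659,-16.6895) T_A=(-15.6242,-15.6964) T_B=(9.7756,-4.3247) sweep=124.5197

bisector direction at 294.1183° = (0.408623,-0.912703)
center distance |VC| = r/sin(θ/2) = 15.721542/sin(27.7401°) = 33.776183
C = V + |VC|·bis = (0.0659,-16.6895)
T_A = V + ((C−V)·d_A)·d_A = V + 29.8942·d_A = (-15.6242,-15.6964)
T_B = V + ((C−V)·d_B)·d_B = V + 29.8942·d_B = (9.7756,-4.3247)
sweep = 180° − θ = 124.5197°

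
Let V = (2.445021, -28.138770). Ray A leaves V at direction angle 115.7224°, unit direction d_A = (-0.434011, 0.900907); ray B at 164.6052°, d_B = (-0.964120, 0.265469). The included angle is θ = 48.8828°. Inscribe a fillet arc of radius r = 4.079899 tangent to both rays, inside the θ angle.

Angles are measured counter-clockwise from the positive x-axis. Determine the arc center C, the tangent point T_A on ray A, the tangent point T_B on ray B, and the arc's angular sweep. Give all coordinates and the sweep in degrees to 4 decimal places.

bisector direction at 140.1638° = (-0.767879,0.640595)
center distance |VC| = r/sin(θ/2) = 4.079899/sin(24.4414°) = 9.860489
C = V + |VC|·bis = (-5.1266,-21.8222)
T_A = V + ((C−V)·d_A)·d_A = V + 8.9768·d_A = (-1.4510,-20.0515)
T_B = V + ((C−V)·d_B)·d_B = V + 8.9768·d_B = (-6.2097,-25.7557)
sweep = 180° − θ = 131.1172°

center=(-5.1266,-21.8222) T_A=(-1.4510,-20.0515) T_B=(-6.2097,-25.7557) sweep=131.1172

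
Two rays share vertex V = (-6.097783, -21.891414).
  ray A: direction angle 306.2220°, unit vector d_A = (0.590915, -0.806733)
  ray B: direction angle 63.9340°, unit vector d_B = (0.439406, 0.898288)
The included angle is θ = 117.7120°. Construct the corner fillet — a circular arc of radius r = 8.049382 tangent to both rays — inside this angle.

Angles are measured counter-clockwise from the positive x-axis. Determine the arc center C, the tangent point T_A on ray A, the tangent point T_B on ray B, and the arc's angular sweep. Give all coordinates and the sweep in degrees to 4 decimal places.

center=(3.2702,-21.0590) T_A=(-3.2235,-25.8155) T_B=(-3.9605,-17.5220) sweep=62.2880

bisector direction at 5.0780° = (0.996075,0.088512)
center distance |VC| = r/sin(θ/2) = 8.049382/sin(58.8560°) = 9.404910
C = V + |VC|·bis = (3.2702,-21.0590)
T_A = V + ((C−V)·d_A)·d_A = V + 4.8641·d_A = (-3.2235,-25.8155)
T_B = V + ((C−V)·d_B)·d_B = V + 4.8641·d_B = (-3.9605,-17.5220)
sweep = 180° − θ = 62.2880°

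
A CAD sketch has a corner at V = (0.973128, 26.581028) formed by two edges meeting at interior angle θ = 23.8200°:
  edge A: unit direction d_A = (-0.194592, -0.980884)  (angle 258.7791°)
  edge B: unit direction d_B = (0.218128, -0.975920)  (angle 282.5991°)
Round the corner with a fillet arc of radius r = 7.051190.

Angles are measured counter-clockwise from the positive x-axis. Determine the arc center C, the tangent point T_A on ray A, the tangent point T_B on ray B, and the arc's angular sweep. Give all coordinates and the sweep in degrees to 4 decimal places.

bisector direction at 270.6891° = (0.012027,-0.999928)
center distance |VC| = r/sin(θ/2) = 7.051190/sin(11.9100°) = 34.166887
C = V + |VC|·bis = (1.3840,-7.5834)
T_A = V + ((C−V)·d_A)·d_A = V + 33.4314·d_A = (-5.5324,-6.2113)
T_B = V + ((C−V)·d_B)·d_B = V + 33.4314·d_B = (8.2654,-6.0453)
sweep = 180° − θ = 156.1800°

center=(1.3840,-7.5834) T_A=(-5.5324,-6.2113) T_B=(8.2654,-6.0453) sweep=156.1800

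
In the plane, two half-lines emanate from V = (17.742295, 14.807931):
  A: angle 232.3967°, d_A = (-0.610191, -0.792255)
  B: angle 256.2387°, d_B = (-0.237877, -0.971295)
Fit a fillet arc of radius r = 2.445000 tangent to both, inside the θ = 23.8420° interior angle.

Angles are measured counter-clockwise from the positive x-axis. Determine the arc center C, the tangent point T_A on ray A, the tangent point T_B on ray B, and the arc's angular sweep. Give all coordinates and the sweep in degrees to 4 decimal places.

bisector direction at 244.3177° = (-0.433381,-0.901211)
center distance |VC| = r/sin(θ/2) = 2.445000/sin(11.9210°) = 11.836593
C = V + |VC|·bis = (12.6125,4.1407)
T_A = V + ((C−V)·d_A)·d_A = V + 11.5813·d_A = (10.6755,5.6326)
T_B = V + ((C−V)·d_B)·d_B = V + 11.5813·d_B = (14.9874,3.5591)
sweep = 180° − θ = 156.1580°

center=(12.6125,4.1407) T_A=(10.6755,5.6326) T_B=(14.9874,3.5591) sweep=156.1580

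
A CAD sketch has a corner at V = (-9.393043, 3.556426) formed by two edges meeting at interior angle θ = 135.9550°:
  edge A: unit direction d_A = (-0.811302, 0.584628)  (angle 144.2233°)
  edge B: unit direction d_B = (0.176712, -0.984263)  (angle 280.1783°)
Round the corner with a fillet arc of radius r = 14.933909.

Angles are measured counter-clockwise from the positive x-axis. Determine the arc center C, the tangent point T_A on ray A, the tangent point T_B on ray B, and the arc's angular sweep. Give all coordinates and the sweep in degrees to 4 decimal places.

bisector direction at 212.2008° = (-0.846186,-0.532888)
center distance |VC| = r/sin(θ/2) = 14.933909/sin(67.9775°) = 16.109297
C = V + |VC|·bis = (-23.0245,-5.0280)
T_A = V + ((C−V)·d_A)·d_A = V + 6.0405·d_A = (-14.2937,7.0879)
T_B = V + ((C−V)·d_B)·d_B = V + 6.0405·d_B = (-8.3256,-2.3890)
sweep = 180° − θ = 44.0450°

center=(-23.0245,-5.0280) T_A=(-14.2937,7.0879) T_B=(-8.3256,-2.3890) sweep=44.0450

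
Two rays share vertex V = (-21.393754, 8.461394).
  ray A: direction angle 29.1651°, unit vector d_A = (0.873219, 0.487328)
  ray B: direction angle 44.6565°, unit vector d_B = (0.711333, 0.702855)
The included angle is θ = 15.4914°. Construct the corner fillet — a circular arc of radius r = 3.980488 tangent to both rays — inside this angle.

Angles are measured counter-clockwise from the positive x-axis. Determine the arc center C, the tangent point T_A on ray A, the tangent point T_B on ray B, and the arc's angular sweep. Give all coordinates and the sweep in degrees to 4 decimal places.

bisector direction at 36.9108° = (0.799571,0.600571)
center distance |VC| = r/sin(θ/2) = 3.980488/sin(7.7457°) = 29.533977
C = V + |VC|·bis = (2.2208,26.1986)
T_A = V + ((C−V)·d_A)·d_A = V + 29.2645·d_A = (4.1606,22.7228)
T_B = V + ((C−V)·d_B)·d_B = V + 29.2645·d_B = (-0.5769,29.0301)
sweep = 180° − θ = 164.5086°

center=(2.2208,26.1986) T_A=(4.1606,22.7228) T_B=(-0.5769,29.0301) sweep=164.5086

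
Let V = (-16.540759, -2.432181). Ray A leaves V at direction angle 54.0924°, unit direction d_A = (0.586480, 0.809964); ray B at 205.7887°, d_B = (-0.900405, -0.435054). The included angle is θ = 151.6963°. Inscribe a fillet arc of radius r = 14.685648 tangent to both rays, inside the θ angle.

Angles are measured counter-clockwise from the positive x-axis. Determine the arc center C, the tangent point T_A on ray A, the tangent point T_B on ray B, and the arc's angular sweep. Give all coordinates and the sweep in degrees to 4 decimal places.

center=(-26.2639,9.1799) T_A=(-14.3691,0.5670) T_B=(-19.8749,-4.0431) sweep=28.3037

bisector direction at 129.9406° = (-0.641992,0.766711)
center distance |VC| = r/sin(θ/2) = 14.685648/sin(75.8482°) = 15.145290
C = V + |VC|·bis = (-26.2639,9.1799)
T_A = V + ((C−V)·d_A)·d_A = V + 3.7029·d_A = (-14.3691,0.5670)
T_B = V + ((C−V)·d_B)·d_B = V + 3.7029·d_B = (-19.8749,-4.0431)
sweep = 180° − θ = 28.3037°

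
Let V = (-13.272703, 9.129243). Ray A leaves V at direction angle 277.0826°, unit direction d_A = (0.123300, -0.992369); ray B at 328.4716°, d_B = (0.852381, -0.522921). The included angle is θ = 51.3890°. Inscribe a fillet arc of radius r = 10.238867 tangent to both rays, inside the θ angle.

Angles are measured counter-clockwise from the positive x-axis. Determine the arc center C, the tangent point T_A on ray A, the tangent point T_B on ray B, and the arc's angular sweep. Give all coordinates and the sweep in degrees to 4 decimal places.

bisector direction at 302.7771° = (0.541372,-0.840783)
center distance |VC| = r/sin(θ/2) = 10.238867/sin(25.6945°) = 23.615116
C = V + |VC|·bis = (-0.4881,-10.7259)
T_A = V + ((C−V)·d_A)·d_A = V + 21.2800·d_A = (-10.6489,-11.9884)
T_B = V + ((C−V)·d_B)·d_B = V + 21.2800·d_B = (4.8660,-1.9985)
sweep = 180° − θ = 128.6110°

center=(-0.4881,-10.7259) T_A=(-10.6489,-11.9884) T_B=(4.8660,-1.9985) sweep=128.6110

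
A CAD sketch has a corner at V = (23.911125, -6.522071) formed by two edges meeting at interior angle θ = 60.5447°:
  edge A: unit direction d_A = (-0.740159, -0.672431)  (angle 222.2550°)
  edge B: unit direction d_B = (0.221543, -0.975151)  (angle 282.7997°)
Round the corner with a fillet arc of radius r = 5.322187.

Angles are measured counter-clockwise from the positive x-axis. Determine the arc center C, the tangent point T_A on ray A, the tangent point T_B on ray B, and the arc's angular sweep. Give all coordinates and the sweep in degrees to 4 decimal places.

bisector direction at 252.5273° = (-0.300251,-0.953860)
center distance |VC| = r/sin(θ/2) = 5.322187/sin(30.2723°) = 10.557572
C = V + |VC|·bis = (20.7412,-16.5925)
T_A = V + ((C−V)·d_A)·d_A = V + 9.1179·d_A = (17.1624,-12.6533)
T_B = V + ((C−V)·d_B)·d_B = V + 9.1179·d_B = (25.9311,-15.4134)
sweep = 180° − θ = 119.4553°

center=(20.7412,-16.5925) T_A=(17.1624,-12.6533) T_B=(25.9311,-15.4134) sweep=119.4553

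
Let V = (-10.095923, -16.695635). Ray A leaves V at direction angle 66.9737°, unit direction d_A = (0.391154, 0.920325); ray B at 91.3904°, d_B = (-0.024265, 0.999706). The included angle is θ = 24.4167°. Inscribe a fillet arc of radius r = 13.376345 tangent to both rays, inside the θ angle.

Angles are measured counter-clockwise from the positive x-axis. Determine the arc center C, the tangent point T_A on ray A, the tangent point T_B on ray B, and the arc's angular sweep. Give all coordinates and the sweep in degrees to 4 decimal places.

center=(1.7763,45.4352) T_A=(14.0869,40.2030) T_B=(-11.5961,45.1106) sweep=155.5833

bisector direction at 79.1821° = (0.187689,0.982228)
center distance |VC| = r/sin(θ/2) = 13.376345/sin(12.2083°) = 63.254928
C = V + |VC|·bis = (1.7763,45.4352)
T_A = V + ((C−V)·d_A)·d_A = V + 61.8244·d_A = (14.0869,40.2030)
T_B = V + ((C−V)·d_B)·d_B = V + 61.8244·d_B = (-11.5961,45.1106)
sweep = 180° − θ = 155.5833°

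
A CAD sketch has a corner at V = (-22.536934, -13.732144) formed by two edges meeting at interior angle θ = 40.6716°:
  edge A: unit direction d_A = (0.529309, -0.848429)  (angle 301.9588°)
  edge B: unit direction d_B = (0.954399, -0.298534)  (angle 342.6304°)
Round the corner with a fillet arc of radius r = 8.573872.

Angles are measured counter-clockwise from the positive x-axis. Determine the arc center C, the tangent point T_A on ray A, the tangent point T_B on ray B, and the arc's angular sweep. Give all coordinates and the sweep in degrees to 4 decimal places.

bisector direction at 322.2946° = (0.791166,-0.611602)
center distance |VC| = r/sin(θ/2) = 8.573872/sin(20.3358°) = 24.671479
C = V + |VC|·bis = (-3.0177,-28.8213)
T_A = V + ((C−V)·d_A)·d_A = V + 23.1338·d_A = (-10.2920,-33.3595)
T_B = V + ((C−V)·d_B)·d_B = V + 23.1338·d_B = (-0.4581,-20.6384)
sweep = 180° − θ = 139.3284°

center=(-3.0177,-28.8213) T_A=(-10.2920,-33.3595) T_B=(-0.4581,-20.6384) sweep=139.3284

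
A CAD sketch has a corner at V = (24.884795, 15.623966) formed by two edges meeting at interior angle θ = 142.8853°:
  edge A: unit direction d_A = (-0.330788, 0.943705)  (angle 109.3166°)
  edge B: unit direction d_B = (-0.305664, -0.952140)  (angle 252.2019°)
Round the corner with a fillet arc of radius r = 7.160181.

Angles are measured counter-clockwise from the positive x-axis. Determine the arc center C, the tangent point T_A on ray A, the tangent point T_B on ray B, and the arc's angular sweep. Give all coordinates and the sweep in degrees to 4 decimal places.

bisector direction at 180.7592° = (-0.999912,-0.013251)
center distance |VC| = r/sin(θ/2) = 7.160181/sin(71.4427°) = 7.552889
C = V + |VC|·bis = (17.3326,15.5239)
T_A = V + ((C−V)·d_A)·d_A = V + 2.4037·d_A = (24.0897,17.8924)
T_B = V + ((C−V)·d_B)·d_B = V + 2.4037·d_B = (24.1501,13.3353)
sweep = 180° − θ = 37.1147°

center=(17.3326,15.5239) T_A=(24.0897,17.8924) T_B=(24.1501,13.3353) sweep=37.1147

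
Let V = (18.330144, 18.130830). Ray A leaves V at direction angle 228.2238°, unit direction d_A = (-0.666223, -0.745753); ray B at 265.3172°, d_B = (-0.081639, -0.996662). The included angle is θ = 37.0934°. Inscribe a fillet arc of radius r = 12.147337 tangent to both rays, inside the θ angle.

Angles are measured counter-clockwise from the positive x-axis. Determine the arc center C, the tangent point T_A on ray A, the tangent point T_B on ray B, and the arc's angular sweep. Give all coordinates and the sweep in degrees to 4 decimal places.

bisector direction at 246.7705° = (-0.394415,-0.918932)
center distance |VC| = r/sin(θ/2) = 12.147337/sin(18.5467°) = 38.189866
C = V + |VC|·bis = (3.2675,-16.9631)
T_A = V + ((C−V)·d_A)·d_A = V + 36.2065·d_A = (-5.7914,-8.8702)
T_B = V + ((C−V)·d_B)·d_B = V + 36.2065·d_B = (15.3743,-17.9548)
sweep = 180° − θ = 142.9066°

center=(3.2675,-16.9631) T_A=(-5.7914,-8.8702) T_B=(15.3743,-17.9548) sweep=142.9066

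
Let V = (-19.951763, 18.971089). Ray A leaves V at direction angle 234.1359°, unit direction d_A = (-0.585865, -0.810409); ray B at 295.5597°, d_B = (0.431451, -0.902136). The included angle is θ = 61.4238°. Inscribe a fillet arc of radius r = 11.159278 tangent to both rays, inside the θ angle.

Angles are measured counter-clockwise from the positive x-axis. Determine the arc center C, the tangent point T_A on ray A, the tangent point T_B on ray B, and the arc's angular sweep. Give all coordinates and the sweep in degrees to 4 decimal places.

bisector direction at 264.8478° = (-0.089802,-0.995960)
center distance |VC| = r/sin(θ/2) = 11.159278/sin(30.7119°) = 21.850026
C = V + |VC|·bis = (-21.9139,-2.7907)
T_A = V + ((C−V)·d_A)·d_A = V + 18.7855·d_A = (-30.9575,3.7472)
T_B = V + ((C−V)·d_B)·d_B = V + 18.7855·d_B = (-11.8467,2.0240)
sweep = 180° − θ = 118.5762°

center=(-21.9139,-2.7907) T_A=(-30.9575,3.7472) T_B=(-11.8467,2.0240) sweep=118.5762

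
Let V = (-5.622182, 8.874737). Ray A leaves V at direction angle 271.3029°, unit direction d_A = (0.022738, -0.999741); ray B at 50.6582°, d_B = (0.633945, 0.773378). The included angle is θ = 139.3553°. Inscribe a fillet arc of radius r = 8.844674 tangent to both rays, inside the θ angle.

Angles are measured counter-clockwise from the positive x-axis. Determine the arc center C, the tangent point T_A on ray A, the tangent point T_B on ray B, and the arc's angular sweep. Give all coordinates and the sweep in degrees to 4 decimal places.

bisector direction at 340.9806° = (0.945408,-0.325889)
center distance |VC| = r/sin(θ/2) = 8.844674/sin(69.6776°) = 9.431768
C = V + |VC|·bis = (3.2947,5.8010)
T_A = V + ((C−V)·d_A)·d_A = V + 3.2757·d_A = (-5.5477,5.5999)
T_B = V + ((C−V)·d_B)·d_B = V + 3.2757·d_B = (-3.5456,11.4081)
sweep = 180° − θ = 40.6447°

center=(3.2947,5.8010) T_A=(-5.5477,5.5999) T_B=(-3.5456,11.4081) sweep=40.6447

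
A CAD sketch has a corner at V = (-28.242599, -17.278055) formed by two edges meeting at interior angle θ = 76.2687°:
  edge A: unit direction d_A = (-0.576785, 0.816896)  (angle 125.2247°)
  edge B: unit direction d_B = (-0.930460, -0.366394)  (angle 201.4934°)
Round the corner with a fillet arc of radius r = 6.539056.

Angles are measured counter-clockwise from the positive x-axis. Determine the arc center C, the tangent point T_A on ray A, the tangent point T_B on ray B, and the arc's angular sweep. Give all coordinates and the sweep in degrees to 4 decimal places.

bisector direction at 163.3590° = (-0.958118,0.286373)
center distance |VC| = r/sin(θ/2) = 6.539056/sin(38.1343°) = 10.589435
C = V + |VC|·bis = (-38.3885,-14.2455)
T_A = V + ((C−V)·d_A)·d_A = V + 8.3293·d_A = (-33.0468,-10.4739)
T_B = V + ((C−V)·d_B)·d_B = V + 8.3293·d_B = (-35.9927,-20.3299)
sweep = 180° − θ = 103.7313°

center=(-38.3885,-14.2455) T_A=(-33.0468,-10.4739) T_B=(-35.9927,-20.3299) sweep=103.7313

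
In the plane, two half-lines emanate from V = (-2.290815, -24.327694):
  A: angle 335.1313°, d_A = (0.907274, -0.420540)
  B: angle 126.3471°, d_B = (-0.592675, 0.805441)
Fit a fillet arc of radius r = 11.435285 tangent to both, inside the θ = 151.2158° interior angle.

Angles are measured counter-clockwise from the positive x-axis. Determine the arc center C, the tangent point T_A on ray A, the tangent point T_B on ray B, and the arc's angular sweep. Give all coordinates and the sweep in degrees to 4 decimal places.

bisector direction at 50.7392° = (0.632851,0.774273)
center distance |VC| = r/sin(θ/2) = 11.435285/sin(75.6079°) = 11.805781
C = V + |VC|·bis = (5.1805,-15.1868)
T_A = V + ((C−V)·d_A)·d_A = V + 2.9344·d_A = (0.3715,-25.5617)
T_B = V + ((C−V)·d_B)·d_B = V + 2.9344·d_B = (-4.0300,-21.9642)
sweep = 180° − θ = 28.7842°

center=(5.1805,-15.1868) T_A=(0.3715,-25.5617) T_B=(-4.0300,-21.9642) sweep=28.7842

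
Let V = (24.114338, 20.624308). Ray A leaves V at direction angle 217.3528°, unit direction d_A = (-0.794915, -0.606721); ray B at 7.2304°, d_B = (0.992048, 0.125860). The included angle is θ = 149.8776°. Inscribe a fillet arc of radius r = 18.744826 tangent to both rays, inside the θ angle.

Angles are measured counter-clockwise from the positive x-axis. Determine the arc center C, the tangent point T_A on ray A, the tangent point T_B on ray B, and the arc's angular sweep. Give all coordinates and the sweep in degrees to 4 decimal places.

center=(31.4776,2.6634) T_A=(20.1047,17.5639) T_B=(29.1184,21.2592) sweep=30.1224

bisector direction at 292.2916° = (0.379321,-0.925265)
center distance |VC| = r/sin(θ/2) = 18.744826/sin(74.9388°) = 19.411639
C = V + |VC|·bis = (31.4776,2.6634)
T_A = V + ((C−V)·d_A)·d_A = V + 5.0441·d_A = (20.1047,17.5639)
T_B = V + ((C−V)·d_B)·d_B = V + 5.0441·d_B = (29.1184,21.2592)
sweep = 180° − θ = 30.1224°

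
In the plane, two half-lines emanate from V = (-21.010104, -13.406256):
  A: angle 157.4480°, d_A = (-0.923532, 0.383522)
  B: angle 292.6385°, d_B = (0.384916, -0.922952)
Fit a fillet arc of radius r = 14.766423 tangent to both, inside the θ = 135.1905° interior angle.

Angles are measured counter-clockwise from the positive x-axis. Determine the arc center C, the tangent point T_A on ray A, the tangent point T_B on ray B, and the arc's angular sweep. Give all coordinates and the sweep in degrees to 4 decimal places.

bisector direction at 225.0433° = (-0.706573,-0.707640)
center distance |VC| = r/sin(θ/2) = 14.766423/sin(67.5952°) = 15.972085
C = V + |VC|·bis = (-32.2955,-24.7087)
T_A = V + ((C−V)·d_A)·d_A = V + 6.0877·d_A = (-26.6323,-11.0715)
T_B = V + ((C−V)·d_B)·d_B = V + 6.0877·d_B = (-18.6668,-19.0249)
sweep = 180° − θ = 44.8095°

center=(-32.2955,-24.7087) T_A=(-26.6323,-11.0715) T_B=(-18.6668,-19.0249) sweep=44.8095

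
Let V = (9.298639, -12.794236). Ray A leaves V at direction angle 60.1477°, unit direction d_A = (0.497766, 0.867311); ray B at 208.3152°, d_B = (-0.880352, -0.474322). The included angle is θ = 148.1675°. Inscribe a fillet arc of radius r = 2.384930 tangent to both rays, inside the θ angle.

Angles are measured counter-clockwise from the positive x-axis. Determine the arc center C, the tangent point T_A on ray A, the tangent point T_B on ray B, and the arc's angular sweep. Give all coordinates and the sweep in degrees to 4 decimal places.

bisector direction at 134.2314° = (-0.697559,0.716528)
center distance |VC| = r/sin(θ/2) = 2.384930/sin(74.0837°) = 2.480005
C = V + |VC|·bis = (7.5687,-11.0172)
T_A = V + ((C−V)·d_A)·d_A = V + 0.6801·d_A = (9.6372,-12.2044)
T_B = V + ((C−V)·d_B)·d_B = V + 0.6801·d_B = (8.6999,-13.1168)
sweep = 180° − θ = 31.8325°

center=(7.5687,-11.0172) T_A=(9.6372,-12.2044) T_B=(8.6999,-13.1168) sweep=31.8325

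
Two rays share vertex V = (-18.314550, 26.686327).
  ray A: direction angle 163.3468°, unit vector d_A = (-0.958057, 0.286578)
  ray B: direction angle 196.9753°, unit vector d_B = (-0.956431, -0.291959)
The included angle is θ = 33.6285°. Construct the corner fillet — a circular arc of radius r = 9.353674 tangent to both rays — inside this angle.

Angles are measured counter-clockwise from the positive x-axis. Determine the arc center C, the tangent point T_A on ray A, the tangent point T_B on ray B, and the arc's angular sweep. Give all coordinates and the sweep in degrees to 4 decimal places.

bisector direction at 180.1611° = (-0.999996,-0.002811)
center distance |VC| = r/sin(θ/2) = 9.353674/sin(16.8143°) = 32.335458
C = V + |VC|·bis = (-50.6499,26.5954)
T_A = V + ((C−V)·d_A)·d_A = V + 30.9530·d_A = (-47.9693,35.5568)
T_B = V + ((C−V)·d_B)·d_B = V + 30.9530·d_B = (-47.9190,17.6493)
sweep = 180° − θ = 146.3715°

center=(-50.6499,26.5954) T_A=(-47.9693,35.5568) T_B=(-47.9190,17.6493) sweep=146.3715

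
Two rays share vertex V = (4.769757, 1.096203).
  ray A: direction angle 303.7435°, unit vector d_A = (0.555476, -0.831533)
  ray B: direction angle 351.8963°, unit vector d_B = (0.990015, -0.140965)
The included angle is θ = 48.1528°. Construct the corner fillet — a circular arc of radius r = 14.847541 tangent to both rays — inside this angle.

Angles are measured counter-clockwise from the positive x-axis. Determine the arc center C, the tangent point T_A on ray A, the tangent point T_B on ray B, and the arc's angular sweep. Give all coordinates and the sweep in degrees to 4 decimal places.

bisector direction at 327.8199° = (0.846378,-0.532582)
center distance |VC| = r/sin(θ/2) = 14.847541/sin(24.0764°) = 36.395097
C = V + |VC|·bis = (35.5738,-18.2872)
T_A = V + ((C−V)·d_A)·d_A = V + 33.2288·d_A = (23.2276,-26.5346)
T_B = V + ((C−V)·d_B)·d_B = V + 33.2288·d_B = (37.6668,-3.5879)
sweep = 180° − θ = 131.8472°

center=(35.5738,-18.2872) T_A=(23.2276,-26.5346) T_B=(37.6668,-3.5879) sweep=131.8472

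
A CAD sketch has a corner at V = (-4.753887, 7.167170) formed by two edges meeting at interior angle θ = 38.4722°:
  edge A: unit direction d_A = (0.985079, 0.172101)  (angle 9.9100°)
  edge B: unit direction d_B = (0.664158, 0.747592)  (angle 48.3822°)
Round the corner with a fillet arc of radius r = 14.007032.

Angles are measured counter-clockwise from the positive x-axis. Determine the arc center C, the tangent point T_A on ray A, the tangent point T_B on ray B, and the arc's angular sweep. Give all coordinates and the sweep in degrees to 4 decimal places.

center=(32.3778,27.8736) T_A=(34.7884,14.0755) T_B=(21.9063,37.1764) sweep=141.5278

bisector direction at 29.1461° = (0.873381,0.487038)
center distance |VC| = r/sin(θ/2) = 14.007032/sin(19.2361°) = 42.514915
C = V + |VC|·bis = (32.3778,27.8736)
T_A = V + ((C−V)·d_A)·d_A = V + 40.1413·d_A = (34.7884,14.0755)
T_B = V + ((C−V)·d_B)·d_B = V + 40.1413·d_B = (21.9063,37.1764)
sweep = 180° − θ = 141.5278°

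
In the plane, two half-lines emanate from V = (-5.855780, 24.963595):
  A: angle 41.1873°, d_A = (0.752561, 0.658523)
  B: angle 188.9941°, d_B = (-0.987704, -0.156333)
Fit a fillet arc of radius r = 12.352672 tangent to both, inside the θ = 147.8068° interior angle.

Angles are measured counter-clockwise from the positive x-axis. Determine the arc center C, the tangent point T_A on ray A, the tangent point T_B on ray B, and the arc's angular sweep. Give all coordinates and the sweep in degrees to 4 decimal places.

center=(-11.3077,36.6071) T_A=(-3.1732,27.3110) T_B=(-9.3766,24.4063) sweep=32.1932

bisector direction at 115.0907° = (-0.424052,0.905638)
center distance |VC| = r/sin(θ/2) = 12.352672/sin(73.9034°) = 12.856712
C = V + |VC|·bis = (-11.3077,36.6071)
T_A = V + ((C−V)·d_A)·d_A = V + 3.5646·d_A = (-3.1732,27.3110)
T_B = V + ((C−V)·d_B)·d_B = V + 3.5646·d_B = (-9.3766,24.4063)
sweep = 180° − θ = 32.1932°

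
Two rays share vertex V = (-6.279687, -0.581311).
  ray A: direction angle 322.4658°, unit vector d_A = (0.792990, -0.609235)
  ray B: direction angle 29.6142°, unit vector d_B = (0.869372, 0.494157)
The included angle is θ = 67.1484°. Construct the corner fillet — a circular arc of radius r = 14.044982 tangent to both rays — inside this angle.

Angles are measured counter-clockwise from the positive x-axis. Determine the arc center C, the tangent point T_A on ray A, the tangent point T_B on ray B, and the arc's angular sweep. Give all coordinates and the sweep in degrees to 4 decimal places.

center=(19.0567,-2.3352) T_A=(10.5000,-13.4728) T_B=(12.1163,9.8751) sweep=112.8516

bisector direction at 356.0400° = (0.997613,-0.069060)
center distance |VC| = r/sin(θ/2) = 14.044982/sin(33.5742°) = 25.397043
C = V + |VC|·bis = (19.0567,-2.3352)
T_A = V + ((C−V)·d_A)·d_A = V + 21.1601·d_A = (10.5000,-13.4728)
T_B = V + ((C−V)·d_B)·d_B = V + 21.1601·d_B = (12.1163,9.8751)
sweep = 180° − θ = 112.8516°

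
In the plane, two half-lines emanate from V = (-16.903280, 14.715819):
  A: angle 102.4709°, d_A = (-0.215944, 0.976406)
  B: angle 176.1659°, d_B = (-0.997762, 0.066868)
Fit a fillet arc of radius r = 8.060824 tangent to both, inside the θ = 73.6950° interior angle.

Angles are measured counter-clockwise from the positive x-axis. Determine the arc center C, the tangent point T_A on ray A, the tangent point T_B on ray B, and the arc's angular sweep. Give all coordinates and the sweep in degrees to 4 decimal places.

center=(-27.0967,23.4779) T_A=(-19.2261,25.2186) T_B=(-27.6357,15.4351) sweep=106.3050

bisector direction at 139.3184° = (-0.758344,0.651855)
center distance |VC| = r/sin(θ/2) = 8.060824/sin(36.8475°) = 13.441714
C = V + |VC|·bis = (-27.0967,23.4779)
T_A = V + ((C−V)·d_A)·d_A = V + 10.7565·d_A = (-19.2261,25.2186)
T_B = V + ((C−V)·d_B)·d_B = V + 10.7565·d_B = (-27.6357,15.4351)
sweep = 180° − θ = 106.3050°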